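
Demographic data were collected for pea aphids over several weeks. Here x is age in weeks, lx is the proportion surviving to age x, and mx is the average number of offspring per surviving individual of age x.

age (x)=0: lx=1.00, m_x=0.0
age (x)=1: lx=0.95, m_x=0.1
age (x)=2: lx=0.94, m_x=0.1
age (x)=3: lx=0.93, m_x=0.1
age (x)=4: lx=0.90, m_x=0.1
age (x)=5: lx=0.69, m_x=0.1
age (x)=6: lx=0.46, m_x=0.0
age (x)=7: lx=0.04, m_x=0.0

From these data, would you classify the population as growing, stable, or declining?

R0 = Σ lx·mx = 0 + 0.095 + 0.094 + 0.093 + 0.09 + 0.069 + 0 + 0 = 0.441
R0 < 1, so the population is declining.

declining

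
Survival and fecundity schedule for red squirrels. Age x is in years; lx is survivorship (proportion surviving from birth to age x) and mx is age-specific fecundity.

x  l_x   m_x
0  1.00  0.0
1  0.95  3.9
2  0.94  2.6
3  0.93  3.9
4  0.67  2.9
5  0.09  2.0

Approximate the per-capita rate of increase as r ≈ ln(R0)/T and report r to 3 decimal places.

1.047

R0 = Σ lx·mx = 0 + 3.705 + 2.444 + 3.627 + 1.943 + 0.18 = 11.899
Σ x·lx·mx = 28.146; T = 28.146/11.899 = 2.36541…
r ≈ ln(R0)/T = ln(11.899)/2.36541… = 1.04695… → 1.047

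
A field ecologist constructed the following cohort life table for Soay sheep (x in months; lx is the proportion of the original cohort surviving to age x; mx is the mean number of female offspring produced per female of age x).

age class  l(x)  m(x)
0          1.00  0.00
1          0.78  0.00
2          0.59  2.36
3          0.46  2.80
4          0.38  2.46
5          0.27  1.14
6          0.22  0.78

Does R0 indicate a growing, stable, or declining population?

growing

R0 = Σ lx·mx = 0 + 0 + 1.3924 + 1.288 + 0.9348 + 0.3078 + 0.1716 = 4.0946
R0 > 1, so the population is growing.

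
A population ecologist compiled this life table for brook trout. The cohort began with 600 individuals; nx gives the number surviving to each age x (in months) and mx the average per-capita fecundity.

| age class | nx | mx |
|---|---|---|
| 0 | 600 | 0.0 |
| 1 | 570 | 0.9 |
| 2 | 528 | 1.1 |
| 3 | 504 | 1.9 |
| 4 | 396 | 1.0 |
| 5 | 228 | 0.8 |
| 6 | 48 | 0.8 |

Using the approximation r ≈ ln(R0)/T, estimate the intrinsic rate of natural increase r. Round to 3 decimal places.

0.547

lx = nx/n0 = nx/600: 1, 0.95, 0.88, 0.84, 0.66, 0.38, 0.08
R0 = Σ lx·mx = 0 + 0.855 + 0.968 + 1.596 + 0.66 + 0.304 + 0.064 = 4.447
Σ x·lx·mx = 12.123; T = 12.123/4.447 = 2.72611…
r ≈ ln(R0)/T = ln(4.447)/2.72611… = 0.54738… → 0.547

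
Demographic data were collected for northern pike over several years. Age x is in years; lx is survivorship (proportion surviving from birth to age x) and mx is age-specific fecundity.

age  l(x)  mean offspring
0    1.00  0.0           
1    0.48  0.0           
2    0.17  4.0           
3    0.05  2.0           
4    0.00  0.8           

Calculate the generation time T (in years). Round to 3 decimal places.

lx·mx: 0, 0, 0.68, 0.1, 0 → R0 = 0.78
x·lx·mx: 0, 0, 1.36, 0.3, 0 → Σ = 1.66
T = 1.66 / 0.78 = 2.128205… → 2.128

2.128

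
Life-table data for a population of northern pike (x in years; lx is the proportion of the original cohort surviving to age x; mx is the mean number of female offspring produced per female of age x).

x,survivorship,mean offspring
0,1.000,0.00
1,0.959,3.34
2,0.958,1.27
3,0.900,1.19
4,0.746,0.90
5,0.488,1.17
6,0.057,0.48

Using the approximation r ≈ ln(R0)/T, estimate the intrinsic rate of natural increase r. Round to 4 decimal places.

R0 = Σ lx·mx = 0 + 3.20306 + 1.21666 + 1.071 + 0.6714 + 0.57096 + 0.02736 = 6.76044
Σ x·lx·mx = 14.55394; T = 14.55394/6.76044 = 2.15281…
r ≈ ln(R0)/T = ln(6.76044)/2.15281… = 0.887718… → 0.8877

0.8877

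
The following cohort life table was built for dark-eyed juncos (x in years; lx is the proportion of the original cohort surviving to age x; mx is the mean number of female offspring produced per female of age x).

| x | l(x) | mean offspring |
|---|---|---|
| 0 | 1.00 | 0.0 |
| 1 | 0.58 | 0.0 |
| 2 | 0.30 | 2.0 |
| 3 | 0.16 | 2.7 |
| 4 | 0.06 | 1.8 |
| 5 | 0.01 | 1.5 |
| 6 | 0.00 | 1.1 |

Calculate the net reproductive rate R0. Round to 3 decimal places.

1.155

lx·mx by age: 0, 0, 0.6, 0.432, 0.108, 0.015, 0
R0 = Σ lx·mx = 1.155 → 1.155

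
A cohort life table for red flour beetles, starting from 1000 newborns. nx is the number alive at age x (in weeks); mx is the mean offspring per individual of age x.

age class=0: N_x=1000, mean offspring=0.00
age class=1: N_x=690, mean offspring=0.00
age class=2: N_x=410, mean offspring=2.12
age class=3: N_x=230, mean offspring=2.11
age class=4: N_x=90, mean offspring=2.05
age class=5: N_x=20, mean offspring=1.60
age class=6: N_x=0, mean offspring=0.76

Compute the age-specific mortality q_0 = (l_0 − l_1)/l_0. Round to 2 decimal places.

0.31

lx = nx/n0 = nx/1000: 1, 0.69, 0.41, 0.23, 0.09, 0.02, 0
q_0 = (l_0 − l_1) / l_0 = (1 − 0.69) / 1
     = 0.31 / 1 = 0.31 → 0.31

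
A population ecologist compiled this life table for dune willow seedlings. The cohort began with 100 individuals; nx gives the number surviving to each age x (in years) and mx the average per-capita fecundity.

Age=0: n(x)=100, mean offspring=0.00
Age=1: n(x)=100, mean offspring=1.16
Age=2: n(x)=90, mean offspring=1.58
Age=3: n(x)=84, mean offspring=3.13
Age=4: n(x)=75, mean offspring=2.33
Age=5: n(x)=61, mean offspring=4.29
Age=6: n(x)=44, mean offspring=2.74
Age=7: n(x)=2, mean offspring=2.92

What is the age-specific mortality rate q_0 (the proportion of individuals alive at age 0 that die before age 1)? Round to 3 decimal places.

lx = nx/n0 = nx/100: 1, 1, 0.9, 0.84, 0.75, 0.61, 0.44, 0.02
q_0 = (l_0 − l_1) / l_0 = (1 − 1) / 1
     = 0 / 1 = 0 → 0.000

0.000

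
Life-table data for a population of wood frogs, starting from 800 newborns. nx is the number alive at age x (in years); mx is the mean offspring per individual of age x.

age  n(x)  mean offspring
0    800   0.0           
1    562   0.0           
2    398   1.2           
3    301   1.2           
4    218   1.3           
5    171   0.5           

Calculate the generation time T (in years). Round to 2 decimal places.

lx = nx/n0 = nx/800: 1, 0.7025, 0.4975, 0.37625, 0.2725, 0.21375
lx·mx: 0, 0, 0.597, 0.4515, 0.35425, 0.106875 → R0 = 1.509625
x·lx·mx: 0, 0, 1.194, 1.3545, 1.417, 0.534375 → Σ = 4.499875
T = 4.499875 / 1.509625 = 2.98079… → 2.98

2.98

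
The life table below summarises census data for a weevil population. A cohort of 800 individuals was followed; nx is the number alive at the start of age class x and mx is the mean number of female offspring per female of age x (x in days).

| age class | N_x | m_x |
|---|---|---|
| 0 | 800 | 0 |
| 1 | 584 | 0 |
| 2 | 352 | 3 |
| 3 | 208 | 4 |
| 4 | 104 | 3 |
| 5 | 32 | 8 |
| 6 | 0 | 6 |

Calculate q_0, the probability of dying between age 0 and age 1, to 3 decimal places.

0.270

lx = nx/n0 = nx/800: 1, 0.73, 0.44, 0.26, 0.13, 0.04, 0
q_0 = (l_0 − l_1) / l_0 = (1 − 0.73) / 1
     = 0.27 / 1 = 0.27 → 0.270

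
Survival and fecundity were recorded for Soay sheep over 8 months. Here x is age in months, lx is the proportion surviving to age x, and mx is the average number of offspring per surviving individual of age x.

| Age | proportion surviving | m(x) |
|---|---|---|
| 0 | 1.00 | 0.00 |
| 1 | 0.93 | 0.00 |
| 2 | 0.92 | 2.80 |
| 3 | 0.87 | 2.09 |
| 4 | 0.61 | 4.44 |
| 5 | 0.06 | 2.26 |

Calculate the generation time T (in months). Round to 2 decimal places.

3.06

lx·mx: 0, 0, 2.576, 1.8183, 2.7084, 0.1356 → R0 = 7.2383
x·lx·mx: 0, 0, 5.152, 5.4549, 10.8336, 0.678 → Σ = 22.1185
T = 22.1185 / 7.2383 = 3.055759… → 3.06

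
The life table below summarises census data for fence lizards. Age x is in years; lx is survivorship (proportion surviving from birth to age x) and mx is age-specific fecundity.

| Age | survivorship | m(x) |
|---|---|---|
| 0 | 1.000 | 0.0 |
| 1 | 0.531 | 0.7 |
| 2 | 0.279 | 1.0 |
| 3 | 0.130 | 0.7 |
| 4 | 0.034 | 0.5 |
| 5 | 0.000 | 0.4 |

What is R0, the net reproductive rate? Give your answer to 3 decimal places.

lx·mx by age: 0, 0.3717, 0.279, 0.091, 0.017, 0
R0 = Σ lx·mx = 0.7587 → 0.759

0.759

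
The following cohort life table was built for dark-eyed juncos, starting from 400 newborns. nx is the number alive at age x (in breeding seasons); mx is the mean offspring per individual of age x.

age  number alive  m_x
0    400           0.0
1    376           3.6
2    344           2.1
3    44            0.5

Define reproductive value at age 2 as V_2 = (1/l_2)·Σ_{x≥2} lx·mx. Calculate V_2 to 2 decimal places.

2.16

lx = nx/n0 = nx/400: 1, 0.94, 0.86, 0.11
lx·mx for x ≥ 2: 1.806, 0.055 → sum = 1.861
V_2 = 1.861 / l_2 = 1.861 / 0.86 = 2.163953… → 2.16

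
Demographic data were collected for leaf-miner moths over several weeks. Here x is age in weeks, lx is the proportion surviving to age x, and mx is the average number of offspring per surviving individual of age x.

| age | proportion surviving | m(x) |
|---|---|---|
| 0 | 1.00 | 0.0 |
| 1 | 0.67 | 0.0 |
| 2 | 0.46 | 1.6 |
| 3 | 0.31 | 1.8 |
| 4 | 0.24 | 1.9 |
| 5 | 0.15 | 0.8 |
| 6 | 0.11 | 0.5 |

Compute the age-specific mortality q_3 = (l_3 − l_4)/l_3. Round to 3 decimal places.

0.226

q_3 = (l_3 − l_4) / l_3 = (0.31 − 0.24) / 0.31
     = 0.07 / 0.31 = 0.225806… → 0.226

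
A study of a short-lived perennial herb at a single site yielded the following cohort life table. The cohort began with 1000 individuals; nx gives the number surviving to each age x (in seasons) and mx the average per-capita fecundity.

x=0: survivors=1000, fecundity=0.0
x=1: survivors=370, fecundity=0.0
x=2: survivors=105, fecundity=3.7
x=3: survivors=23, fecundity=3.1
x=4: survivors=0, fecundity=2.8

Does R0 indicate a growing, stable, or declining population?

declining

lx = nx/n0 = nx/1000: 1, 0.37, 0.105, 0.023, 0
R0 = Σ lx·mx = 0 + 0 + 0.3885 + 0.0713 + 0 = 0.4598
R0 < 1, so the population is declining.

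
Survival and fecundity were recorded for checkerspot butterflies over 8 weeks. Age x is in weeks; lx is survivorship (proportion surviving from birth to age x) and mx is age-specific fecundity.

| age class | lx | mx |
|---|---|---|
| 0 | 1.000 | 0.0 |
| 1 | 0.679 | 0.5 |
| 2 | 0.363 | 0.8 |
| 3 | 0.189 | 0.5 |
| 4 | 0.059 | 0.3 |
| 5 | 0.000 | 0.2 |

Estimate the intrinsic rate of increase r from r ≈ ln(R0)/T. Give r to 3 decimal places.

R0 = Σ lx·mx = 0 + 0.3395 + 0.2904 + 0.0945 + 0.0177 + 0 = 0.7421
Σ x·lx·mx = 1.2746; T = 1.2746/0.7421 = 1.71756…
r ≈ ln(R0)/T = ln(0.7421)/1.71756… = -0.17366… → -0.174

-0.174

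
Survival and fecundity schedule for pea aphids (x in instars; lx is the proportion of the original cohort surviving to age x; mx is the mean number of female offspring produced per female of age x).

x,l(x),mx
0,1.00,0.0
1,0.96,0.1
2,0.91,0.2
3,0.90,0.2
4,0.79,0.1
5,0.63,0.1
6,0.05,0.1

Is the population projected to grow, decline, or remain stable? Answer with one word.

declining

R0 = Σ lx·mx = 0 + 0.096 + 0.182 + 0.18 + 0.079 + 0.063 + 0.005 = 0.605
R0 < 1, so the population is declining.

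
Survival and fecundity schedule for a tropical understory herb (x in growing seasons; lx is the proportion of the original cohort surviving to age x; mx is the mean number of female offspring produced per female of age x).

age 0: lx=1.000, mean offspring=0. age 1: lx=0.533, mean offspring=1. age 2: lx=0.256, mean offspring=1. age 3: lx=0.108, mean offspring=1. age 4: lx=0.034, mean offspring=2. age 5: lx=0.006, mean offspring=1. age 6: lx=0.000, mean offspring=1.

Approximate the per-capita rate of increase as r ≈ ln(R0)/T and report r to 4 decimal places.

-0.0171

R0 = Σ lx·mx = 0 + 0.533 + 0.256 + 0.108 + 0.068 + 0.006 + 0 = 0.971
Σ x·lx·mx = 1.671; T = 1.671/0.971 = 1.72091…
r ≈ ln(R0)/T = ln(0.971)/1.72091… = -0.017101… → -0.0171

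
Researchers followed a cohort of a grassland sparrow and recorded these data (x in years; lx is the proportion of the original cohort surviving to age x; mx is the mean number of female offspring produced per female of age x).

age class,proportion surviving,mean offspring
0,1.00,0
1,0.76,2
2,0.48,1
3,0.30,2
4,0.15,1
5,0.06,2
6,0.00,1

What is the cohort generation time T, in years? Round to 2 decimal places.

lx·mx: 0, 1.52, 0.48, 0.6, 0.15, 0.12, 0 → R0 = 2.87
x·lx·mx: 0, 1.52, 0.96, 1.8, 0.6, 0.6, 0 → Σ = 5.48
T = 5.48 / 2.87 = 1.909408… → 1.91

1.91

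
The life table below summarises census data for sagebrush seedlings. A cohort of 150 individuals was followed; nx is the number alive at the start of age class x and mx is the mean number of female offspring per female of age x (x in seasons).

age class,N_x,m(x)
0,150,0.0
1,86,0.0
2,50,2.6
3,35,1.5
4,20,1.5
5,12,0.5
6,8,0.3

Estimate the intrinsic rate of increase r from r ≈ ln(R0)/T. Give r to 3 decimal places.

lx = nx/n0 = nx/150: 1, 0.57333…, 0.33333…, 0.23333…, 0.13333…, 0.08, 0.05333…
R0 = Σ lx·mx = 0 + 0 + 0.86667… + 0.35… + 0.2… + 0.04 + 0.016… = 1.472667…
Σ x·lx·mx = 3.879333…; T = 3.879333…/1.472667… = 2.63422…
r ≈ ln(R0)/T = ln(1.472667…)/2.63422… = 0.14694… → 0.147

0.147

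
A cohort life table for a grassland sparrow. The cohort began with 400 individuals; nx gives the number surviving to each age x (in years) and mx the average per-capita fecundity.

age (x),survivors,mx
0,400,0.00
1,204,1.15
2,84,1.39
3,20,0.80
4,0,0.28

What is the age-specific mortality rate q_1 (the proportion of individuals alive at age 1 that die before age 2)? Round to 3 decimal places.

lx = nx/n0 = nx/400: 1, 0.51, 0.21, 0.05, 0
q_1 = (l_1 − l_2) / l_1 = (0.51 − 0.21) / 0.51
     = 0.3 / 0.51 = 0.588235… → 0.588

0.588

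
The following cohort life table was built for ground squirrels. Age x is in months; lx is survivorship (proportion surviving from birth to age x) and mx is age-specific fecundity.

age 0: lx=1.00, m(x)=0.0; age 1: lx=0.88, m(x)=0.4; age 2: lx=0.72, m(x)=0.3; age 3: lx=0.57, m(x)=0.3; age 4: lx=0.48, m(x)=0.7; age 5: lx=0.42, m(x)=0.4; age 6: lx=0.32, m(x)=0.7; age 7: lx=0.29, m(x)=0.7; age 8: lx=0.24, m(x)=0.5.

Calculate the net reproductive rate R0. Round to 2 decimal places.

1.79

lx·mx by age: 0, 0.352, 0.216, 0.171, 0.336, 0.168, 0.224, 0.203, 0.12
R0 = Σ lx·mx = 1.79 → 1.79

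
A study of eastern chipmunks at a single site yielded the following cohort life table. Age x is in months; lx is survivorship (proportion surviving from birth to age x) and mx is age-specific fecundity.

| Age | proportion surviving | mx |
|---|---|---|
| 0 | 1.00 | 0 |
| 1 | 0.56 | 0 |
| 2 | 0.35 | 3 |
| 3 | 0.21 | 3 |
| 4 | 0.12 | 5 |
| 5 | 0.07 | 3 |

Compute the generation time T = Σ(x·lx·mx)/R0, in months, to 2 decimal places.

lx·mx: 0, 0, 1.05, 0.63, 0.6, 0.21 → R0 = 2.49
x·lx·mx: 0, 0, 2.1, 1.89, 2.4, 1.05 → Σ = 7.44
T = 7.44 / 2.49 = 2.987952… → 2.99

2.99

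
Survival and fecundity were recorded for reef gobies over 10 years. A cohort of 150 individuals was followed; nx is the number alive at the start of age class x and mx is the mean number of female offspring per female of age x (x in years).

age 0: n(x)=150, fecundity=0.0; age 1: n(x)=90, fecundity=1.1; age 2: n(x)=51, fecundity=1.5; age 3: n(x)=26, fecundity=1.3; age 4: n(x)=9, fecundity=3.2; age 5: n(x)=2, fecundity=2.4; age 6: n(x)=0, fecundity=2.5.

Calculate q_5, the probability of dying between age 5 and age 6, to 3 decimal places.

lx = nx/n0 = nx/150: 1, 0.6, 0.34, 0.17333…, 0.06, 0.01333…, 0
q_5 = (l_5 − l_6) / l_5 = (0.013333… − 0) / 0.013333…
     = 0.013333… / 0.013333… = 1 → 1.000

1.000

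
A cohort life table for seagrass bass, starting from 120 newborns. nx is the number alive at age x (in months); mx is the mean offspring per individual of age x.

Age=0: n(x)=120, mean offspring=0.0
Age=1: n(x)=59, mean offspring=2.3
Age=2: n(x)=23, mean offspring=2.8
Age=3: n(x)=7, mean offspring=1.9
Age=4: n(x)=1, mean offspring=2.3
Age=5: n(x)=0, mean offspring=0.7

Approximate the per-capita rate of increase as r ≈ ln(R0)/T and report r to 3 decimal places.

0.403

lx = nx/n0 = nx/120: 1, 0.49167…, 0.19167…, 0.05833…, 0.00833…, 0
R0 = Σ lx·mx = 0 + 1.13083… + 0.53667… + 0.11083… + 0.01917… + 0 = 1.7975…
Σ x·lx·mx = 2.613333…; T = 2.613333…/1.7975… = 1.45387…
r ≈ ln(R0)/T = ln(1.7975…)/1.45387… = 0.40333… → 0.403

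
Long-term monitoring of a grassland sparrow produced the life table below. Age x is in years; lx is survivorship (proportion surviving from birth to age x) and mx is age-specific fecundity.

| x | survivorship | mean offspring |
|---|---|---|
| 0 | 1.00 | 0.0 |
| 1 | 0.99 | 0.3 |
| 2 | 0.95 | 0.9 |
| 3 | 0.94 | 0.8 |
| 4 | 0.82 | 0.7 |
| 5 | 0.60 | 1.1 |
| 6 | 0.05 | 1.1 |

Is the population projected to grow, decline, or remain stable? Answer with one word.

growing

R0 = Σ lx·mx = 0 + 0.297 + 0.855 + 0.752 + 0.574 + 0.66 + 0.055 = 3.193
R0 > 1, so the population is growing.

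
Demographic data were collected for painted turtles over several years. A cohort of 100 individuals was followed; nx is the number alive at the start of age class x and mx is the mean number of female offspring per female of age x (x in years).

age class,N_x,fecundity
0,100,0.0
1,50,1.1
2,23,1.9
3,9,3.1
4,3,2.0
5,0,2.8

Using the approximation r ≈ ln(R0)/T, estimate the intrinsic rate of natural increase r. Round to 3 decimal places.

lx = nx/n0 = nx/100: 1, 0.5, 0.23, 0.09, 0.03, 0
R0 = Σ lx·mx = 0 + 0.55 + 0.437 + 0.279 + 0.06 + 0 = 1.326
Σ x·lx·mx = 2.501; T = 2.501/1.326 = 1.88612…
r ≈ ln(R0)/T = ln(1.326)/1.88612… = 0.1496… → 0.150

0.150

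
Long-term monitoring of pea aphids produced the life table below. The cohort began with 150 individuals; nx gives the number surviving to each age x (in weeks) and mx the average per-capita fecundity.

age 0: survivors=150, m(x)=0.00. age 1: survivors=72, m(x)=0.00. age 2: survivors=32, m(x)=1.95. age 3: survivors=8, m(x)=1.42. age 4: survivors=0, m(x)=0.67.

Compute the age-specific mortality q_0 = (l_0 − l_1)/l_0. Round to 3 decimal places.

0.520

lx = nx/n0 = nx/150: 1, 0.48, 0.21333…, 0.05333…, 0
q_0 = (l_0 − l_1) / l_0 = (1 − 0.48) / 1
     = 0.52 / 1 = 0.52 → 0.520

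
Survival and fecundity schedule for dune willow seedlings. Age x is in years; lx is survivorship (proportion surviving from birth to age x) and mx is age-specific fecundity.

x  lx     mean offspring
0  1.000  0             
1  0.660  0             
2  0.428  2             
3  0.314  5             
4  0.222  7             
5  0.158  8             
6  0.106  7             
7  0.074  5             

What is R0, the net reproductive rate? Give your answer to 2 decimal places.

lx·mx by age: 0, 0, 0.856, 1.57, 1.554, 1.264, 0.742, 0.37
R0 = Σ lx·mx = 6.356 → 6.36

6.36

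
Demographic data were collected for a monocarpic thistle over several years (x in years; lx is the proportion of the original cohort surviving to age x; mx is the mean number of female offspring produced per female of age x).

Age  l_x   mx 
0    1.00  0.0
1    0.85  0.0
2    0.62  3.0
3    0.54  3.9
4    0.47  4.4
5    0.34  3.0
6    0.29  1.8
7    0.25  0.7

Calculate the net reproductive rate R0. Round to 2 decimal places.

lx·mx by age: 0, 0, 1.86, 2.106, 2.068, 1.02, 0.522, 0.175
R0 = Σ lx·mx = 7.751 → 7.75

7.75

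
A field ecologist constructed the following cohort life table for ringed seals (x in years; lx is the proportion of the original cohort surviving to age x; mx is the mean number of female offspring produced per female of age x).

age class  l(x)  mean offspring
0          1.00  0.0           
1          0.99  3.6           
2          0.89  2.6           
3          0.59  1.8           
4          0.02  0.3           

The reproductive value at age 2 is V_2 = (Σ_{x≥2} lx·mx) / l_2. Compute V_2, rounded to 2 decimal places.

lx·mx for x ≥ 2: 2.314, 1.062, 0.006 → sum = 3.382
V_2 = 3.382 / l_2 = 3.382 / 0.89 = 3.8 → 3.80

3.80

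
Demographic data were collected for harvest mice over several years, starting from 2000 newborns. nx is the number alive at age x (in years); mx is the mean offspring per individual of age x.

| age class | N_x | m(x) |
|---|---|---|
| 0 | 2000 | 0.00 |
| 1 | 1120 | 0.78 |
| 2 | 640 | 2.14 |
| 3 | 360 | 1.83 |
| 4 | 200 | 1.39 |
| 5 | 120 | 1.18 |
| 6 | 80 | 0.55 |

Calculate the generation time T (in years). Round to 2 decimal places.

lx = nx/n0 = nx/2000: 1, 0.56, 0.32, 0.18, 0.1, 0.06, 0.04
lx·mx: 0, 0.4368, 0.6848, 0.3294, 0.139, 0.0708, 0.022 → R0 = 1.6828
x·lx·mx: 0, 0.4368, 1.3696, 0.9882, 0.556, 0.354, 0.132 → Σ = 3.8366
T = 3.8366 / 1.6828 = 2.279891… → 2.28

2.28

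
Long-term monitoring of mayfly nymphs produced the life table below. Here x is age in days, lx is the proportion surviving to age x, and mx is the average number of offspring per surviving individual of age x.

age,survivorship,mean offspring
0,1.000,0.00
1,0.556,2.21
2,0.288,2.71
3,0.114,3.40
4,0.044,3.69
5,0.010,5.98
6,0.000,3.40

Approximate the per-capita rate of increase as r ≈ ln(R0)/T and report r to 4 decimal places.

0.5145

R0 = Σ lx·mx = 0 + 1.22876 + 0.78048 + 0.3876 + 0.16236 + 0.0598 + 0 = 2.619
Σ x·lx·mx = 4.90096; T = 4.90096/2.619 = 1.87131…
r ≈ ln(R0)/T = ln(2.619)/1.87131… = 0.514502… → 0.5145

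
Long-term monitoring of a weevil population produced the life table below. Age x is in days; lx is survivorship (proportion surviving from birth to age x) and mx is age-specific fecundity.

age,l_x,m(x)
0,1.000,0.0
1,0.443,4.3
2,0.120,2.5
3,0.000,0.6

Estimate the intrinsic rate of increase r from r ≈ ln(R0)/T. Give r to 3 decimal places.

R0 = Σ lx·mx = 0 + 1.9049 + 0.3 + 0 = 2.2049
Σ x·lx·mx = 2.5049; T = 2.5049/2.2049 = 1.13606…
r ≈ ln(R0)/T = ln(2.2049)/1.13606… = 0.69599… → 0.696

0.696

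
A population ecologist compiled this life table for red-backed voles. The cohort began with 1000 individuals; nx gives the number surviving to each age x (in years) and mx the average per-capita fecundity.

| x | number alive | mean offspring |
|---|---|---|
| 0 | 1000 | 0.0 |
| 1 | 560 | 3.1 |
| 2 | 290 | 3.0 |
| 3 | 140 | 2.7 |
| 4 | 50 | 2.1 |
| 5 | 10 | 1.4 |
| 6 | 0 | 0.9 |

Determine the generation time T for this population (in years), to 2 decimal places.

lx = nx/n0 = nx/1000: 1, 0.56, 0.29, 0.14, 0.05, 0.01, 0
lx·mx: 0, 1.736, 0.87, 0.378, 0.105, 0.014, 0 → R0 = 3.103
x·lx·mx: 0, 1.736, 1.74, 1.134, 0.42, 0.07, 0 → Σ = 5.1
T = 5.1 / 3.103 = 1.643571… → 1.64

1.64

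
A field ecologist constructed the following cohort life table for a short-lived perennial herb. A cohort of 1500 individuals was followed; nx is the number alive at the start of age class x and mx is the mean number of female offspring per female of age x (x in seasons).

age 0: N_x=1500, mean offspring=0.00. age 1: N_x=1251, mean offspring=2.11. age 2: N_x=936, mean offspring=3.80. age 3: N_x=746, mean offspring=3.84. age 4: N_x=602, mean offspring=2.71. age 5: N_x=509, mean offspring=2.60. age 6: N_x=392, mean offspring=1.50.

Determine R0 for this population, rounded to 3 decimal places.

lx = nx/n0 = nx/1500: 1, 0.834, 0.624, 0.49733…, 0.40133…, 0.33933…, 0.26133…
lx·mx by age: 0, 1.75974, 2.3712, 1.90976…, 1.087613…, 0.882267…, 0.392…
R0 = Σ lx·mx = 8.40258… → 8.403

8.403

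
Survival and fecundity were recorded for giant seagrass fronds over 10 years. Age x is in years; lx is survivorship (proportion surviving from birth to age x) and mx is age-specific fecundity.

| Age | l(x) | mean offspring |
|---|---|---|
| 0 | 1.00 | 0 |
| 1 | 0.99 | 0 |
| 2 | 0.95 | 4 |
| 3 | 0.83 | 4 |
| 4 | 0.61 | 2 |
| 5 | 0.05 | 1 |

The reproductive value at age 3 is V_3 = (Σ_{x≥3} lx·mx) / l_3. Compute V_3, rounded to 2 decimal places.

5.53

lx·mx for x ≥ 3: 3.32, 1.22, 0.05 → sum = 4.59
V_3 = 4.59 / l_3 = 4.59 / 0.83 = 5.53012… → 5.53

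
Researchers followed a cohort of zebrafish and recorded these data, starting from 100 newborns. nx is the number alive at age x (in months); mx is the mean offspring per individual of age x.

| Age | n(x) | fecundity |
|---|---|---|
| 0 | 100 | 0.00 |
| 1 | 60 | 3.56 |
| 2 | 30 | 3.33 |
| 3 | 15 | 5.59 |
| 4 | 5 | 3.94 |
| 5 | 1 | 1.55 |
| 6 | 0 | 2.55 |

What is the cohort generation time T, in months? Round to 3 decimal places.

lx = nx/n0 = nx/100: 1, 0.6, 0.3, 0.15, 0.05, 0.01, 0
lx·mx: 0, 2.136, 0.999, 0.8385, 0.197, 0.0155, 0 → R0 = 4.186
x·lx·mx: 0, 2.136, 1.998, 2.5155, 0.788, 0.0775, 0 → Σ = 7.515
T = 7.515 / 4.186 = 1.79527… → 1.795

1.795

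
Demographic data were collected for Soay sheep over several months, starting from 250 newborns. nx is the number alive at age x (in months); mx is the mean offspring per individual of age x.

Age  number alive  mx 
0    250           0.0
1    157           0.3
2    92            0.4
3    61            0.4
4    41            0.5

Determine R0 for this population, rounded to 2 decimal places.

0.52

lx = nx/n0 = nx/250: 1, 0.628, 0.368, 0.244, 0.164
lx·mx by age: 0, 0.1884, 0.1472, 0.0976, 0.082
R0 = Σ lx·mx = 0.5152 → 0.52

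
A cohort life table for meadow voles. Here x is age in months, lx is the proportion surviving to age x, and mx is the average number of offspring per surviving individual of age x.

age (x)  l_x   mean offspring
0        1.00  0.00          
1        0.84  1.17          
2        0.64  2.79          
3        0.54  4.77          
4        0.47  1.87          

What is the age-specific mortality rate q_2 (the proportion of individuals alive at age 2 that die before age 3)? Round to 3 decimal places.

0.156

q_2 = (l_2 − l_3) / l_2 = (0.64 − 0.54) / 0.64
     = 0.1 / 0.64 = 0.15625 → 0.156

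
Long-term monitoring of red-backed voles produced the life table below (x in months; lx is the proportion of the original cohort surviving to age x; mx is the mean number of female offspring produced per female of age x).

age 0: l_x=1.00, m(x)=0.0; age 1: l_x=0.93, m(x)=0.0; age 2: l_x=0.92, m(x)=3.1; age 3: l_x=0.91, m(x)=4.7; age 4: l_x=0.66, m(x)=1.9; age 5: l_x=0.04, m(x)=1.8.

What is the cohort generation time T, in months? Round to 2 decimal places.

2.83

lx·mx: 0, 0, 2.852, 4.277, 1.254, 0.072 → R0 = 8.455
x·lx·mx: 0, 0, 5.704, 12.831, 5.016, 0.36 → Σ = 23.911
T = 23.911 / 8.455 = 2.828031… → 2.83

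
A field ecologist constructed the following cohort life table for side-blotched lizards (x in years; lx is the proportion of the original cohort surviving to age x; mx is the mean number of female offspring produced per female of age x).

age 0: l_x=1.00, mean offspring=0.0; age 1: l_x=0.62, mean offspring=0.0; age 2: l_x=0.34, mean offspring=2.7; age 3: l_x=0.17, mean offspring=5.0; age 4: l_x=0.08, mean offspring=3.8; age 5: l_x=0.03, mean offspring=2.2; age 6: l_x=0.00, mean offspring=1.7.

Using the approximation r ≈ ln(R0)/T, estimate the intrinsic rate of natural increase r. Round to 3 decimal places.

0.274

R0 = Σ lx·mx = 0 + 0 + 0.918 + 0.85 + 0.304 + 0.066 + 0 = 2.138
Σ x·lx·mx = 5.932; T = 5.932/2.138 = 2.77456…
r ≈ ln(R0)/T = ln(2.138)/2.77456… = 0.27387… → 0.274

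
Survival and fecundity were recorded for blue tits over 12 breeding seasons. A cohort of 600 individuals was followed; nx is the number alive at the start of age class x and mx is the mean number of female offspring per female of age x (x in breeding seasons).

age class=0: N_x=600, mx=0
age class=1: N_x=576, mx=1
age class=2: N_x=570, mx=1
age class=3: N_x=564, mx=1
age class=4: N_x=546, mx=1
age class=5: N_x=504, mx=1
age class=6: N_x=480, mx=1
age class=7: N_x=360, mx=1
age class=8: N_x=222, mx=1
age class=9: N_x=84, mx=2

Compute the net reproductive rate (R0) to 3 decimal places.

6.650

lx = nx/n0 = nx/600: 1, 0.96, 0.95, 0.94, 0.91, 0.84, 0.8, 0.6, 0.37, 0.14
lx·mx by age: 0, 0.96, 0.95, 0.94, 0.91, 0.84, 0.8, 0.6, 0.37, 0.28
R0 = Σ lx·mx = 6.65 → 6.650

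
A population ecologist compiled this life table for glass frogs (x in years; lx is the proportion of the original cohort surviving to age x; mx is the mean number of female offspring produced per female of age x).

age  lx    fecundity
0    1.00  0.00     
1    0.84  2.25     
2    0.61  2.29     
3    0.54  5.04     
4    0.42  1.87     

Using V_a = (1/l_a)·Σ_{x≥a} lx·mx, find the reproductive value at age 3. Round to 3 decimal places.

6.494

lx·mx for x ≥ 3: 2.7216, 0.7854 → sum = 3.507
V_3 = 3.507 / l_3 = 3.507 / 0.54 = 6.494444… → 6.494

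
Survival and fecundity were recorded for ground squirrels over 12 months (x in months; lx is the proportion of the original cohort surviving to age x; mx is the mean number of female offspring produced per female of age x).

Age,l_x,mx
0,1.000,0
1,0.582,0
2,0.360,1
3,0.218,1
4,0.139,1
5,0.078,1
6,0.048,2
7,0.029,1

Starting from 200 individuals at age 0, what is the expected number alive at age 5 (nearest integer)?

16

Expected survivors = N0 · l_5 = 200 × 0.078 = 15.6 → 16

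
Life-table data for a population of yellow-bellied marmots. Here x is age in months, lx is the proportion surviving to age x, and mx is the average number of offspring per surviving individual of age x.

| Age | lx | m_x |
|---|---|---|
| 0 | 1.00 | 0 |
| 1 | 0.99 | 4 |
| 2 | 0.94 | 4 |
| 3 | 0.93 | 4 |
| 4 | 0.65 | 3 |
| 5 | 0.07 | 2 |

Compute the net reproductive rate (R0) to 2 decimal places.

13.53

lx·mx by age: 0, 3.96, 3.76, 3.72, 1.95, 0.14
R0 = Σ lx·mx = 13.53 → 13.53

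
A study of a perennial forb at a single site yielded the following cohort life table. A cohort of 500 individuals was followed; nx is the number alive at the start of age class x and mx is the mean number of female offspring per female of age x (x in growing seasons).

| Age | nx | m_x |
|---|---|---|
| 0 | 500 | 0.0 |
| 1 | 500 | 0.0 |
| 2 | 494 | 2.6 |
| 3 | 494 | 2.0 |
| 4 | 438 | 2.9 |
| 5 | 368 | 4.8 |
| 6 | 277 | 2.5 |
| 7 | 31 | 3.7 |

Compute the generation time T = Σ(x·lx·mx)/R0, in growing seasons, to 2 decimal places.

3.99

lx = nx/n0 = nx/500: 1, 1, 0.988, 0.988, 0.876, 0.736, 0.554, 0.062
lx·mx: 0, 0, 2.5688, 1.976, 2.5404, 3.5328, 1.385, 0.2294 → R0 = 12.2324
x·lx·mx: 0, 0, 5.1376, 5.928, 10.1616, 17.664, 8.31, 1.6058 → Σ = 48.807
T = 48.807 / 12.2324 = 3.989977… → 3.99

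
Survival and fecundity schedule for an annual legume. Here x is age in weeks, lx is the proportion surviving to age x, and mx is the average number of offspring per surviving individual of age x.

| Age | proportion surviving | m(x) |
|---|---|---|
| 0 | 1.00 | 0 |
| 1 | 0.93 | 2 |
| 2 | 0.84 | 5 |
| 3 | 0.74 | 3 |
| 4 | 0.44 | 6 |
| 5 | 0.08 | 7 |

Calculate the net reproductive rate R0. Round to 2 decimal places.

lx·mx by age: 0, 1.86, 4.2, 2.22, 2.64, 0.56
R0 = Σ lx·mx = 11.48 → 11.48

11.48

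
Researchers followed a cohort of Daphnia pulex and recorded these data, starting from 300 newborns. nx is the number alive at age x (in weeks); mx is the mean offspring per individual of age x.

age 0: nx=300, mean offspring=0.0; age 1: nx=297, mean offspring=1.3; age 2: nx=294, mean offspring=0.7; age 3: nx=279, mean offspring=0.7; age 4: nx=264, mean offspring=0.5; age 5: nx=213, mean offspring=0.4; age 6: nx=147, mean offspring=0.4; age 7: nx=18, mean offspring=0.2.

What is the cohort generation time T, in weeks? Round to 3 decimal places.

2.546

lx = nx/n0 = nx/300: 1, 0.99, 0.98, 0.93, 0.88, 0.71, 0.49, 0.06
lx·mx: 0, 1.287, 0.686, 0.651, 0.44, 0.284, 0.196, 0.012 → R0 = 3.556
x·lx·mx: 0, 1.287, 1.372, 1.953, 1.76, 1.42, 1.176, 0.084 → Σ = 9.052
T = 9.052 / 3.556 = 2.545557… → 2.546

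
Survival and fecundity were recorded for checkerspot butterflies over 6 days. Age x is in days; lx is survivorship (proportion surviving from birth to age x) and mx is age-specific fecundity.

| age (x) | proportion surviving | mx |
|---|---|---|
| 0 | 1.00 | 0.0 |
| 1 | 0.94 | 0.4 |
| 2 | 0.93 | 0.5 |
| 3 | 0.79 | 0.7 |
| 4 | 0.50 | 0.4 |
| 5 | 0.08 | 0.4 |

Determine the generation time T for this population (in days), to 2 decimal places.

lx·mx: 0, 0.376, 0.465, 0.553, 0.2, 0.032 → R0 = 1.626
x·lx·mx: 0, 0.376, 0.93, 1.659, 0.8, 0.16 → Σ = 3.925
T = 3.925 / 1.626 = 2.413899… → 2.41

2.41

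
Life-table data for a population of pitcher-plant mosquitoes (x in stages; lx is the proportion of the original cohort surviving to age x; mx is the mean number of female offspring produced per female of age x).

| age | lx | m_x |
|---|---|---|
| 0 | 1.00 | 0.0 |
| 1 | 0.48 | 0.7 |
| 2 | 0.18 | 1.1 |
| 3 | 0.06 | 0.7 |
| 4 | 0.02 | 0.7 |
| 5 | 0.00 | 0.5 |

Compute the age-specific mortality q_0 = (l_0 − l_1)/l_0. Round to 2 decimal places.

q_0 = (l_0 − l_1) / l_0 = (1 − 0.48) / 1
     = 0.52 / 1 = 0.52 → 0.52

0.52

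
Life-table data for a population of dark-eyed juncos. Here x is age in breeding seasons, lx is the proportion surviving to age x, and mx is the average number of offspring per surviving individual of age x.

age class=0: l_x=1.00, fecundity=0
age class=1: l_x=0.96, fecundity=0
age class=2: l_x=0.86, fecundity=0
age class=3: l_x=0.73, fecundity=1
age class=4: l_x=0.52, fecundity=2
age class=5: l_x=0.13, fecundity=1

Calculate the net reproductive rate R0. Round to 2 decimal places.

1.90

lx·mx by age: 0, 0, 0, 0.73, 1.04, 0.13
R0 = Σ lx·mx = 1.9 → 1.90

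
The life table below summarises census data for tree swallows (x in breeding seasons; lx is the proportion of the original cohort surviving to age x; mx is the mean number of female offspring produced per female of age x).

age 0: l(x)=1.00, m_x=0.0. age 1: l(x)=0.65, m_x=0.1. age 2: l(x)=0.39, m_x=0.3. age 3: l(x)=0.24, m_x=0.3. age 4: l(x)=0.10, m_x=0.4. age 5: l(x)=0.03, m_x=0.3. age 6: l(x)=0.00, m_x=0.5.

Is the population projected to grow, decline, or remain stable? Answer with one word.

R0 = Σ lx·mx = 0 + 0.065 + 0.117 + 0.072 + 0.04 + 0.009 + 0 = 0.303
R0 < 1, so the population is declining.

declining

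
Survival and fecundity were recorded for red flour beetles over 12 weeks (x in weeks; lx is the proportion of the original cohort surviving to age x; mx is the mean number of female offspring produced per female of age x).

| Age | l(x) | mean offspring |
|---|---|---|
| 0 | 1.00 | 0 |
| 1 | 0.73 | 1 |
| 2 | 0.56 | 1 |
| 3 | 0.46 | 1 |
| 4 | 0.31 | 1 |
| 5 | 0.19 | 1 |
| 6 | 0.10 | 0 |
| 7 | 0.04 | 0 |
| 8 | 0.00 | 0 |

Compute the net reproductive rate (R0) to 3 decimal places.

2.250

lx·mx by age: 0, 0.73, 0.56, 0.46, 0.31, 0.19, 0, 0, 0
R0 = Σ lx·mx = 2.25 → 2.250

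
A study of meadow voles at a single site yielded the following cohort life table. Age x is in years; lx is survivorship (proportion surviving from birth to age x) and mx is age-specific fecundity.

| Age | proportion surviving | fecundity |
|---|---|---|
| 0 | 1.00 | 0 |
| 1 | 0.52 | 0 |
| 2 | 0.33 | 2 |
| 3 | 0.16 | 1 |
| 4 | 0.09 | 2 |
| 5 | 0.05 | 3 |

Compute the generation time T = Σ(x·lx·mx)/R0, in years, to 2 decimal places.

lx·mx: 0, 0, 0.66, 0.16, 0.18, 0.15 → R0 = 1.15
x·lx·mx: 0, 0, 1.32, 0.48, 0.72, 0.75 → Σ = 3.27
T = 3.27 / 1.15 = 2.843478… → 2.84

2.84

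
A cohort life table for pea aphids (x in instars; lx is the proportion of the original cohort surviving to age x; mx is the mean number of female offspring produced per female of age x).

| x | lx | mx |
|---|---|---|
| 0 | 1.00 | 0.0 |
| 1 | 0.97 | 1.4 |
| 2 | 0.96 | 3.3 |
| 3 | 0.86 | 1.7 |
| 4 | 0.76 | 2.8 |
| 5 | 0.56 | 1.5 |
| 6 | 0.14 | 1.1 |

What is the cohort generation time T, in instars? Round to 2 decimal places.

2.82

lx·mx: 0, 1.358, 3.168, 1.462, 2.128, 0.84, 0.154 → R0 = 9.11
x·lx·mx: 0, 1.358, 6.336, 4.386, 8.512, 4.2, 0.924 → Σ = 25.716
T = 25.716 / 9.11 = 2.822832… → 2.82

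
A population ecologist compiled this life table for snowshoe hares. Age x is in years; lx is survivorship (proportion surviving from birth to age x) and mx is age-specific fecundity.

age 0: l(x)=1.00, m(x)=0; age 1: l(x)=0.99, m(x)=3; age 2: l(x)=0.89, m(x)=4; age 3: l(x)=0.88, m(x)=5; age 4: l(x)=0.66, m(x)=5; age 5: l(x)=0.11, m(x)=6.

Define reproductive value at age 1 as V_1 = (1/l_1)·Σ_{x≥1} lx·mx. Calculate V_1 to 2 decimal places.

lx·mx for x ≥ 1: 2.97, 3.56, 4.4, 3.3, 0.66 → sum = 14.89
V_1 = 14.89 / l_1 = 14.89 / 0.99 = 15.040404… → 15.04

15.04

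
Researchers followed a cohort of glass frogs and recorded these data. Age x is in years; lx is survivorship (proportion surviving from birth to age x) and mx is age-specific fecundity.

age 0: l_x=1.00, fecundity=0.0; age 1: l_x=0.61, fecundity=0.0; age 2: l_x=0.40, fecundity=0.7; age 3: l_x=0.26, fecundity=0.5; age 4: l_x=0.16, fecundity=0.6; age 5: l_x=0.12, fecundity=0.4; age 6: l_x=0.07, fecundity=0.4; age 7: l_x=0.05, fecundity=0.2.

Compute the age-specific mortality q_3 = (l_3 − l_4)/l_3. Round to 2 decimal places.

0.38

q_3 = (l_3 − l_4) / l_3 = (0.26 − 0.16) / 0.26
     = 0.1 / 0.26 = 0.384615… → 0.38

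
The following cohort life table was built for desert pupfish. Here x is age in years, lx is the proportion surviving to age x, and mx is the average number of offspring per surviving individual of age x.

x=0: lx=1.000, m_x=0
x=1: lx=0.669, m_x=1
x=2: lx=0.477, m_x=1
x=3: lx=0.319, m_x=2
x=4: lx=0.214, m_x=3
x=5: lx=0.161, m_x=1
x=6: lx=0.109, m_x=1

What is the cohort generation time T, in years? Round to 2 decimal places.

2.81

lx·mx: 0, 0.669, 0.477, 0.638, 0.642, 0.161, 0.109 → R0 = 2.696
x·lx·mx: 0, 0.669, 0.954, 1.914, 2.568, 0.805, 0.654 → Σ = 7.564
T = 7.564 / 2.696 = 2.805638… → 2.81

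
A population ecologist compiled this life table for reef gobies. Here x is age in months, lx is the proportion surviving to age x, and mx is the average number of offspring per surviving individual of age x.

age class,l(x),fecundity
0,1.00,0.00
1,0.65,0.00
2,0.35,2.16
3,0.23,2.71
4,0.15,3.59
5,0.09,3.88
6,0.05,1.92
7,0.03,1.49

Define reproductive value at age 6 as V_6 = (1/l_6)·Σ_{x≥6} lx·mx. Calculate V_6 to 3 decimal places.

lx·mx for x ≥ 6: 0.096, 0.0447 → sum = 0.1407
V_6 = 0.1407 / l_6 = 0.1407 / 0.05 = 2.814 → 2.814

2.814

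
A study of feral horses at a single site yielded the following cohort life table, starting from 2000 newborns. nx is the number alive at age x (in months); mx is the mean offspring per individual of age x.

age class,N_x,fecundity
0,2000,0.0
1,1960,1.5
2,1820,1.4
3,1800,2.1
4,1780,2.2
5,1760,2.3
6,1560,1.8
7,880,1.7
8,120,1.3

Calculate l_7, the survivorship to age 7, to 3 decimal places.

l_7 = n_7/n_0 = 880/2000 = 0.44 → 0.440

0.440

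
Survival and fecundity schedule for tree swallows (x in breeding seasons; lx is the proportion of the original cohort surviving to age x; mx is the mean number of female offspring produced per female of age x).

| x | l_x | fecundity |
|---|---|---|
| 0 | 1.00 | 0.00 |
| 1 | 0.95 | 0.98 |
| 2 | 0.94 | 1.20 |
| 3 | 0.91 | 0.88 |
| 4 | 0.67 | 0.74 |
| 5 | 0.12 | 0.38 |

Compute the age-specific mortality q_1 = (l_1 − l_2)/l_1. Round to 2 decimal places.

q_1 = (l_1 − l_2) / l_1 = (0.95 − 0.94) / 0.95
     = 0.01 / 0.95 = 0.010526… → 0.01

0.01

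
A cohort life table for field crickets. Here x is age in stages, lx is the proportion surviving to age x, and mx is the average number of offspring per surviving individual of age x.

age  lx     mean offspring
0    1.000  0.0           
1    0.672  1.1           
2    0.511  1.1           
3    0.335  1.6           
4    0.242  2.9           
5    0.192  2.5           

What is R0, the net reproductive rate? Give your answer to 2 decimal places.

3.02

lx·mx by age: 0, 0.7392, 0.5621, 0.536, 0.7018, 0.48
R0 = Σ lx·mx = 3.0191 → 3.02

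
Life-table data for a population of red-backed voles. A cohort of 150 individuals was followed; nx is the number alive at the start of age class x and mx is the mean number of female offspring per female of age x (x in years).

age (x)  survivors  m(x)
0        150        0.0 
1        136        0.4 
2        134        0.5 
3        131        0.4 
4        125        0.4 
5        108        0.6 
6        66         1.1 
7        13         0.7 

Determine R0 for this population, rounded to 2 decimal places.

2.47

lx = nx/n0 = nx/150: 1, 0.90667…, 0.89333…, 0.87333…, 0.83333…, 0.72, 0.44, 0.08667…
lx·mx by age: 0, 0.362667…, 0.446667…, 0.349333…, 0.333333…, 0.432, 0.484, 0.060667…
R0 = Σ lx·mx = 2.468667… → 2.47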